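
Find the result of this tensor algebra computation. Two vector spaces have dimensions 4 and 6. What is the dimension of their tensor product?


The dimension of a tensor product is the product of dimensions.
dim(V) = 4, dim(W) = 6
dim(V (x) W) = 4 * 6 = 24

24


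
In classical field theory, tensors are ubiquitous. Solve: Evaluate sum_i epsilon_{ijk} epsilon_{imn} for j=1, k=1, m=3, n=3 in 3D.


Using the identity: epsilon_{ijk} epsilon_{imn} = delta_{jm} delta_{kn} - delta_{jn} delta_{km}.
delta_{13} = 0
delta_{13} = 0
delta_{13} = 0
delta_{13} = 0
Result = 0 * 0 - 0 * 0 = 0 - 0 = 0

0


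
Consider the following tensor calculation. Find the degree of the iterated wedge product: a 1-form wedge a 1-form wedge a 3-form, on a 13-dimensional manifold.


The degree of a wedge product is the sum of the degrees of the individual forms.
Degrees: 1, 1, 3
Total degree = 1 + 1 + 3 = 5

5


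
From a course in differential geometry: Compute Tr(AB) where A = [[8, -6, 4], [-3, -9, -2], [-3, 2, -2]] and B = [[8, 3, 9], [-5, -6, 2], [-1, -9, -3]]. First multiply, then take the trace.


Tr(AB) = sum_i (AB)_{ii} where (AB)_{ii} = sum_k A_{ik} B_{ki}.
(AB)_{11} = 8*8 + -6*-5 + 4*-1 = 90
(AB)_{22} = -3*3 + -9*-6 + -2*-9 = 63
(AB)_{33} = -3*9 + 2*2 + -2*-3 = -17
Tr(AB) = 90 + 63 + -17 = 136

136


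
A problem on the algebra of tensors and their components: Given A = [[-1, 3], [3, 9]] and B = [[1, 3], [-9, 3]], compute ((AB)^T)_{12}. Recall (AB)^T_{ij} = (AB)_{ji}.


(AB)^T_{ij} = (AB)_{ji} = sum_k A_{jk} B_{ki}.
For i=1, j=2 we need (AB)_{21}:
A_{21} * B_{11} = 3 * 1 = 3
A_{22} * B_{21} = 9 * -9 = -81
Sum = 3 + -81 = -78

-78


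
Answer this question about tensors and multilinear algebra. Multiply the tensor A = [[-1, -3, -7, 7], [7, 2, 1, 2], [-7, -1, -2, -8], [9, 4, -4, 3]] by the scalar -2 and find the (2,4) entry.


Scalar multiplication: (cA)_{ij} = c * A_{ij}.
c = -2
A_{24} = 2
(cA)_{24} = -2 * 2 = -4

-4


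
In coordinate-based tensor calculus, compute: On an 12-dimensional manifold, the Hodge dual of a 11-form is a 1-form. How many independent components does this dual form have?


The Hodge dual of a p-form on an n-dimensional manifold is an (n-p)-form.
n = 12, p = 11, so dual degree = 12 - 11 = 1
The number of components is C(n, n-p) = C(12, 1) = 12

12


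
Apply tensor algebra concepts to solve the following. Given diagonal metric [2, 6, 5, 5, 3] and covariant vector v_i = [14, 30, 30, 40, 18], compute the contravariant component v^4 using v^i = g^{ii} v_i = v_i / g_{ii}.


To raise an index with a diagonal metric: v^i = v_i / g_{ii}.
For index 4: v_4 = 40, g_{44} = 5
v^4 = 40 / 5 = 8

8


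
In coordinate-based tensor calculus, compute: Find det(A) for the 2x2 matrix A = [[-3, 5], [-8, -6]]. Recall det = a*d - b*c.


For a 2x2 matrix [[a, b], [c, d]], det = a*d - b*c.
a = -3, b = 5, c = -8, d = -6
a*d = -3 * -6 = 18
b*c = 5 * -8 = -40
det = 18 - -40 = 58

58


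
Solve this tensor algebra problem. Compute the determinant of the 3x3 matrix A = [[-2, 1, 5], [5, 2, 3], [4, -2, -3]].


Expanding along the first row, det(A) = a11*M_11 - a12*M_12 + a13*M_13, where M_1j is the (1,j) minor.
Minor M_11 = 2*-3 - 3*-2 = 0
Minor M_12 = 5*-3 - 3*4 = -27
Minor M_13 = 5*-2 - 2*4 = -18
det = -2*(0) - 1*(-27) + 5*(-18)
    = 0 - -27 + -90
    = -63

-63


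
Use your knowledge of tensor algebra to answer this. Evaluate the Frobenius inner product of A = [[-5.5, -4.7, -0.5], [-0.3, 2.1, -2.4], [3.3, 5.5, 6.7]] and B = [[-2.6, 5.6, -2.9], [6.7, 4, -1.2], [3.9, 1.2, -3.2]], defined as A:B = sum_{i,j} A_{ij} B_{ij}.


A:B = sum over all i,j of A_{ij} * B_{ij}.
Row 1: -5.5*-2.6=14.3, -4.7*5.6=-26.32, -0.5*-2.9=1.45 => row sum = -10.57
Row 2: -0.3*6.7=-2.01, 2.1*4=8.4, -2.4*-1.2=2.88 => row sum = 9.27
Row 3: 3.3*3.9=12.87, 5.5*1.2=6.6, 6.7*-3.2=-21.44 => row sum = -1.97
Total = -10.57 + 9.27 + -1.97 = -3.27

-3.27


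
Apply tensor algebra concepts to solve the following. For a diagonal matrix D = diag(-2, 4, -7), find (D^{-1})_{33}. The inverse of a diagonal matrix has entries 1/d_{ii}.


For a diagonal matrix, the inverse has entries (D^{-1})_{ii} = 1/d_{ii}.
The diagonal entries are: d_{11} = -2, d_{22} = 4, d_{33} = -7
We need (D^{-1})_{33} = 1/d_{33} = 1/-7 = -1/7

-1/7


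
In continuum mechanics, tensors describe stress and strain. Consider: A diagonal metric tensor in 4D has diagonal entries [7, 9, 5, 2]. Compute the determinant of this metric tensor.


For a diagonal metric, the determinant is the product of diagonal entries.
Diagonal entries: 7, 9, 5, 2
det(g) = 7 * 9 * 5 * 2 = 630

630


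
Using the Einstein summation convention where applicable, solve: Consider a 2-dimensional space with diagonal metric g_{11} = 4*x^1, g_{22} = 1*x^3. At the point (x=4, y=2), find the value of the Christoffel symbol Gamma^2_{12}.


For a diagonal metric, Gamma^k_{ij} = (1/2) g^{kk} (dg_{ik}/dx_j + dg_{jk}/dx_i - dg_{ij}/dx_k).
The metric is diagonal, so g_{ab} = 0 for a != b.
At the given point: g_{11} = 16, g_{22} = 64
g^{22} = 1/64
dg_{12}/dx_2 = 0 (off-diagonal)
dg_{22}/dx_1 = dg_{22}/dx_1 = 48
dg_{12}/dx_2 = 0 (off-diagonal)
Numerator = 0 + 48 - 0 = 48
Gamma^2_{12} = 48 / (2 * 64) = 3/8

3/8


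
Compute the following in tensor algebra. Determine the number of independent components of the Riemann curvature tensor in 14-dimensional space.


The Riemann tensor in d dimensions has d^2(d^2 - 1)/12 independent components.
d = 14, so d^2 = 196
d^2 - 1 = 195
d^2(d^2 - 1) = 196 * 195 = 38220
Divide by 12: 38220 / 12 = 3185

3185


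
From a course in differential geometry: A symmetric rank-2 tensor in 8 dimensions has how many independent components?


A symmetric rank-2 tensor in d dimensions has d(d+1)/2 independent components.
d = 8
d(d+1)/2 = 8 * 9 / 2 = 72 / 2 = 36

36


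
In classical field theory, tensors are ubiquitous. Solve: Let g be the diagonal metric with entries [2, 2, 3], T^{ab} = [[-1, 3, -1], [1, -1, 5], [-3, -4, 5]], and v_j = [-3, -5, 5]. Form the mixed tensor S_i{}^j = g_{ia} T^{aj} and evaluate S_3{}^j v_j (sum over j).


Step 1: lower the first index. For a diagonal metric, g_{ia} T^{aj} = g_{ii} T^{ij} (no sum on i).
g_{33} = 3
S_3{}^1 = 3 * T^{31} = 3 * -3 = -9
S_3{}^2 = 3 * T^{32} = 3 * -4 = -12
S_3{}^3 = 3 * T^{33} = 3 * 5 = 15
Step 2: contract S_3{}^j with v_j.
S_3{}^1 * v_1 = -9 * -3 = 27
S_3{}^2 * v_2 = -12 * -5 = 60
S_3{}^3 * v_3 = 15 * 5 = 75
Result = 27 + 60 + 75 = 162

162


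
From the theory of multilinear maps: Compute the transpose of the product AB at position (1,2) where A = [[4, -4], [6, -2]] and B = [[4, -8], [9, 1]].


(AB)^T_{ij} = (AB)_{ji} = sum_k A_{jk} B_{ki}.
For i=1, j=2 we need (AB)_{21}:
A_{21} * B_{11} = 6 * 4 = 24
A_{22} * B_{21} = -2 * 9 = -18
Sum = 24 + -18 = 6

6


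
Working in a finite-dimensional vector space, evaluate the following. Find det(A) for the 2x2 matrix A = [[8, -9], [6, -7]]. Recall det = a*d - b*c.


For a 2x2 matrix [[a, b], [c, d]], det = a*d - b*c.
a = 8, b = -9, c = 6, d = -7
a*d = 8 * -7 = -56
b*c = -9 * 6 = -54
det = -56 - -54 = -2

-2


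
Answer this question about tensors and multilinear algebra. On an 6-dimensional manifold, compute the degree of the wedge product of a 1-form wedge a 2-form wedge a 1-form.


The degree of a wedge product is the sum of the degrees of the individual forms.
Degrees: 1, 2, 1
Total degree = 1 + 2 + 1 = 4

4


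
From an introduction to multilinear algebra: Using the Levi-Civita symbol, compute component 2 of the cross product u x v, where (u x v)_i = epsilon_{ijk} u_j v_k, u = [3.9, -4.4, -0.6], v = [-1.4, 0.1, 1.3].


(u x v)_2 = sum_{j,k} epsilon_{2jk} u_j v_k. Only permutations of (1,2,3) contribute; the two non-zero terms are:
eps_{213} u_1 v_3 = -1 * 3.9 * 1.3 = -5.07
eps_{231} u_3 v_1 = 1 * -0.6 * -1.4 = 0.84
(u x v)_2 = -4.23

-4.23


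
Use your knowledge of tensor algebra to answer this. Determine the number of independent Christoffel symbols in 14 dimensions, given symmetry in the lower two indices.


Christoffel symbols Gamma^k_{ij} are symmetric in i,j, so there are d * d(d+1)/2 independent symbols.
d = 14
d(d+1)/2 = 14 * 15 / 2 = 105
Total = 14 * 105 = 1470

1470


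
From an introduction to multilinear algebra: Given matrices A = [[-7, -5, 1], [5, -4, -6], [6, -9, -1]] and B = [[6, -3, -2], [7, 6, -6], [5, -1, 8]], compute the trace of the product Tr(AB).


Tr(AB) = sum_i (AB)_{ii} where (AB)_{ii} = sum_k A_{ik} B_{ki}.
(AB)_{11} = -7*6 + -5*7 + 1*5 = -72
(AB)_{22} = 5*-3 + -4*6 + -6*-1 = -33
(AB)_{33} = 6*-2 + -9*-6 + -1*8 = 34
Tr(AB) = -72 + -33 + 34 = -71

-71


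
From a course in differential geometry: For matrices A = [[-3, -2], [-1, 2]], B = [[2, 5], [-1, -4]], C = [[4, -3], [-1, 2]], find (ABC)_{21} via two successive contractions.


(ABC)_{21} = sum_m (AB)_{2m} C_{m1}. First compute row 2 of AB.
(AB)_{21} = -1*2 + 2*-1 = -4
(AB)_{22} = -1*5 + 2*-4 = -13
Now contract with column 1 of C:
(AB)_{21} * C_{11} = -4 * 4 = -16
(AB)_{22} * C_{21} = -13 * -1 = 13
(ABC)_{21} = -16 + 13 = -3

-3


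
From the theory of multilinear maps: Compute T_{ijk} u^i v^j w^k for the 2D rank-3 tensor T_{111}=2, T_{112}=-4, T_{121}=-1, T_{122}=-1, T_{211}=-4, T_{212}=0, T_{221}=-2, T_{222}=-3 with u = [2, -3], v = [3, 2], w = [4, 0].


S = sum over i,j,k of T_{ijk} u_i v_j w_k. Expanding all 8 terms:
T_{111}*u_1*v_1*w_1 = 2*2*3*4 = 48  (running total: 48)
T_{112}*u_1*v_1*w_2 = -4*2*3*0 = 0  (running total: 48)
T_{121}*u_1*v_2*w_1 = -1*2*2*4 = -16  (running total: 32)
T_{122}*u_1*v_2*w_2 = -1*2*2*0 = 0  (running total: 32)
T_{211}*u_2*v_1*w_1 = -4*-3*3*4 = 144  (running total: 176)
T_{212}*u_2*v_1*w_2 = 0*-3*3*0 = 0  (running total: 176)
T_{221}*u_2*v_2*w_1 = -2*-3*2*4 = 48  (running total: 224)
T_{222}*u_2*v_2*w_2 = -3*-3*2*0 = 0  (running total: 224)
S = 224

224


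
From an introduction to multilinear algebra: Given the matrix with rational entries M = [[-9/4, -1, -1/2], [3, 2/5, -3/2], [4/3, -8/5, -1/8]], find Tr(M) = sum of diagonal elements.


The trace is the sum of diagonal entries.
Diagonal: M[1,1] = -9/4, M[2,2] = 2/5, M[3,3] = -1/8
Tr(M) = -9/4 + 2/5 + -1/8
Computing step by step:
After adding M[1,1]: -9/4
After adding M[2,2]: -37/20
After adding M[3,3]: -79/40
Tr(M) = -79/40

-79/40


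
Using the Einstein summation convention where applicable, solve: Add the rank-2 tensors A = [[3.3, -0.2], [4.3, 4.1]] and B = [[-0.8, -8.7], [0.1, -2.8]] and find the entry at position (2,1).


Tensor addition is component-wise: (A + B)_{ij} = A_{ij} + B_{ij}.
A_{21} = 4.3
B_{21} = 0.1
(A + B)_{21} = 4.3 + 0.1 = 4.4

4.4


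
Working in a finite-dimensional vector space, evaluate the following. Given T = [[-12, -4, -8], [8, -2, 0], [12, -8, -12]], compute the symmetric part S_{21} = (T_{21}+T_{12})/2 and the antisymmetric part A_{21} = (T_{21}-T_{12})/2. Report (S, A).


T_{21} = 8
T_{12} = -4
S_{21} = (8 + -4)/2 = 4/2 = 2
A_{21} = (8 - -4)/2 = 12/2 = 6
Check: S + A = 2 + 6 = 8 = T_{21}.

(2, 6)


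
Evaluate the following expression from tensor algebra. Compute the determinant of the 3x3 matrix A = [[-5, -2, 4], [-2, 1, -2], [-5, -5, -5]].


Expanding along the first row, det(A) = a11*M_11 - a12*M_12 + a13*M_13, where M_1j is the (1,j) minor.
Minor M_11 = 1*-5 - -2*-5 = -15
Minor M_12 = -2*-5 - -2*-5 = 0
Minor M_13 = -2*-5 - 1*-5 = 15
det = -5*(-15) - -2*(0) + 4*(15)
    = 75 - 0 + 60
    = 135

135


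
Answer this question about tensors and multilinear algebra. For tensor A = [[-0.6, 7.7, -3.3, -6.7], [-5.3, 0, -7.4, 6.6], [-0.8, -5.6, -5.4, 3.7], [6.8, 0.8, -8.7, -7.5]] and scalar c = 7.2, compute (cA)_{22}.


Scalar multiplication: (cA)_{ij} = c * A_{ij}.
c = 7.2
A_{22} = 0
(cA)_{22} = 7.2 * 0 = 0

0


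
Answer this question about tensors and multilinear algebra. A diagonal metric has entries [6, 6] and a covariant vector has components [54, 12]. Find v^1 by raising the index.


To raise an index with a diagonal metric: v^i = v_i / g_{ii}.
For index 1: v_1 = 54, g_{11} = 6
v^1 = 54 / 6 = 9

9


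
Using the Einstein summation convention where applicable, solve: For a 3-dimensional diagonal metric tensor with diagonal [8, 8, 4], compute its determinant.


For a diagonal metric, the determinant is the product of diagonal entries.
Diagonal entries: 8, 8, 4
det(g) = 8 * 8 * 4 = 256

256


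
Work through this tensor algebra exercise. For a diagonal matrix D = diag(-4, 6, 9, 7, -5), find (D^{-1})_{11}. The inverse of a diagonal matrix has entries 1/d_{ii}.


For a diagonal matrix, the inverse has entries (D^{-1})_{ii} = 1/d_{ii}.
The diagonal entries are: d_{11} = -4, d_{22} = 6, d_{33} = 9, d_{44} = 7, d_{55} = -5
We need (D^{-1})_{11} = 1/d_{11} = 1/-4 = -1/4

-1/4


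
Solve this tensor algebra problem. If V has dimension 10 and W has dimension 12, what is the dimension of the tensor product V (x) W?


The dimension of a tensor product is the product of dimensions.
dim(V) = 10, dim(W) = 12
dim(V (x) W) = 10 * 12 = 120

120


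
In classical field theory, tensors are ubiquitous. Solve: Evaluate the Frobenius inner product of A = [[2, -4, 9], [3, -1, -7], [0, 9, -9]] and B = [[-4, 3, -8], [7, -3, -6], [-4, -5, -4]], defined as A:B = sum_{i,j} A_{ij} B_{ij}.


A:B = sum over all i,j of A_{ij} * B_{ij}.
Row 1: 2*-4=-8, -4*3=-12, 9*-8=-72 => row sum = -92
Row 2: 3*7=21, -1*-3=3, -7*-6=42 => row sum = 66
Row 3: 0*-4=0, 9*-5=-45, -9*-4=36 => row sum = -9
Total = -92 + 66 + -9 = -35

-35


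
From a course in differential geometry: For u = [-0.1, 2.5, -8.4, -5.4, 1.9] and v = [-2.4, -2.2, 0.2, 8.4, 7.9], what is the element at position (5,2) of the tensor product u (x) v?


The outer product entry T_{ij} = u_i * v_j.
We need i=5, j=2.
u_5 = 1.9, v_2 = -2.2
T_{5,2} = 1.9 * -2.2 = -4.18

-4.18


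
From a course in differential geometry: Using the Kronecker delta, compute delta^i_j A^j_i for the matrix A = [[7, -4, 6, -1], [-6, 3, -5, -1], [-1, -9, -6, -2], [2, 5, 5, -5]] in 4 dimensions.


The contraction (trace) of a rank-2 tensor is the sum of its diagonal elements.
Diagonal entries: A[1,1] = 7, A[2,2] = 3, A[3,3] = -6, A[4,4] = -5
Tr(A) = 7 + 3 + -6 + -5 = -1

-1


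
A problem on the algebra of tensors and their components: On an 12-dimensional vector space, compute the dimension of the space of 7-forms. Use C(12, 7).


The dimension of the space of p-forms on an n-dimensional space is C(n, p).
n = 12, p = 7
C(12, 7) = 12! / (7! * 5!) = 792

792


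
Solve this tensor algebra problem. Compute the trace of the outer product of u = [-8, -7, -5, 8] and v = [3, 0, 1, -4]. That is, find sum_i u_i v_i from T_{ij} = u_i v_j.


The outer product gives T_{ij} = u_i v_j.
The trace (contraction) is Tr(T) = sum_i T_{ii} = sum_i u_i v_i.
Diagonal entries:
T_{11} = u_1 * v_1 = -8 * 3 = -24
T_{22} = u_2 * v_2 = -7 * 0 = 0
T_{33} = u_3 * v_3 = -5 * 1 = -5
T_{44} = u_4 * v_4 = 8 * -4 = -32
Tr(T) = -24 + 0 + -5 + -32 = -61

-61


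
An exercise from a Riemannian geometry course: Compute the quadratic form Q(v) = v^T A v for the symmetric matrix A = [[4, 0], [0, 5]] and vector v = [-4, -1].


First compute Av:
(Av)_1 = 4*-4 + 0*-1 = -16
(Av)_2 = 0*-4 + 5*-1 = -5
Av = [-16, -5]
Then v^T (Av) = -4*-16 + -1*-5
= 64 + 5 = 69

69


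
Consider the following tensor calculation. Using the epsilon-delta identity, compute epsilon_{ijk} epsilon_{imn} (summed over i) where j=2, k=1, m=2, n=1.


Using the identity: epsilon_{ijk} epsilon_{imn} = delta_{jm} delta_{kn} - delta_{jn} delta_{km}.
delta_{22} = 1
delta_{11} = 1
delta_{21} = 0
delta_{12} = 0
Result = 1 * 1 - 0 * 0 = 1 - 0 = 1

1


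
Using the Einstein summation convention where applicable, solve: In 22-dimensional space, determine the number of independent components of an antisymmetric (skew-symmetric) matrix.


An antisymmetric rank-2 tensor satisfies A_{ij} = -A_{ji}, so diagonal entries are zero.
The independent components are the upper-triangular entries: C(n, 2) = n(n-1)/2.
n = 22
C(22, 2) = 22 * 21 / 2 = 462 / 2 = 231

231


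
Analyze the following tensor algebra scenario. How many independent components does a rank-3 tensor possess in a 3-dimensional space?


The number of components of a rank-r tensor in d dimensions is d^r.
Here d = 3 and r = 3.
3^3 = 27

27


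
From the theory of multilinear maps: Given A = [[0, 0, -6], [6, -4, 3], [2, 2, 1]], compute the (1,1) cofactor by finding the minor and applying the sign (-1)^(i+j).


To find cofactor C_{11}, delete row 1 and column 1.
The resulting 2x2 submatrix is: [[-4, 3], [2, 1]]
Minor M_{11} = -4*1 - 3*2
  = -4 - 6 = -10
Sign = (-1)^(1+1) = (-1)^2 = 1
Cofactor C_{11} = 1 * -10 = -10

-10


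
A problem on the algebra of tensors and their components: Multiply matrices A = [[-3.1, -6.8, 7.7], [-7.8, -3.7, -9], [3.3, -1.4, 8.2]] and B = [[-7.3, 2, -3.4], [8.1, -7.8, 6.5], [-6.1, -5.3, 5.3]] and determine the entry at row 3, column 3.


(AB)_{ij} = sum_k A_{ik} B_{kj}.
For i=3, j=3:
A_{31} * B_{13} = 3.3 * -3.4 = -11.22
A_{32} * B_{23} = -1.4 * 6.5 = -9.1
A_{33} * B_{33} = 8.2 * 5.3 = 43.46
Sum = -11.22 + -9.1 + 43.46 = 23.14

23.14


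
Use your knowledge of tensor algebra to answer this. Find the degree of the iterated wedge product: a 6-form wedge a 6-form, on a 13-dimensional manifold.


The degree of a wedge product is the sum of the degrees of the individual forms.
Degrees: 6, 6
Total degree = 6 + 6 = 12

12


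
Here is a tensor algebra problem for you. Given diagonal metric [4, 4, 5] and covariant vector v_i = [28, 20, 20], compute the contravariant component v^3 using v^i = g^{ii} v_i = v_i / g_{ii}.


To raise an index with a diagonal metric: v^i = v_i / g_{ii}.
For index 3: v_3 = 20, g_{33} = 5
v^3 = 20 / 5 = 4

4


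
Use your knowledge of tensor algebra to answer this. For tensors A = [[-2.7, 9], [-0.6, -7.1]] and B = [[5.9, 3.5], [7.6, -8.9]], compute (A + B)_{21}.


Tensor addition is component-wise: (A + B)_{ij} = A_{ij} + B_{ij}.
A_{21} = -0.6
B_{21} = 7.6
(A + B)_{21} = -0.6 + 7.6 = 7

7


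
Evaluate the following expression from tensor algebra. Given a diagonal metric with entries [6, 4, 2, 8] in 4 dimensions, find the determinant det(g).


For a diagonal metric, the determinant is the product of diagonal entries.
Diagonal entries: 6, 4, 2, 8
det(g) = 6 * 4 * 2 * 8 = 384

384


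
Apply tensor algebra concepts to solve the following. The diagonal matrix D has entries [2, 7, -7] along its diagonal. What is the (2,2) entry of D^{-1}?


For a diagonal matrix, the inverse has entries (D^{-1})_{ii} = 1/d_{ii}.
The diagonal entries are: d_{11} = 2, d_{22} = 7, d_{33} = -7
We need (D^{-1})_{22} = 1/d_{22} = 1/7 = 1/7

1/7


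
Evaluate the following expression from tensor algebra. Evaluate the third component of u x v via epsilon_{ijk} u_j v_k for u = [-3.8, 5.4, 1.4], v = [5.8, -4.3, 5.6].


(u x v)_3 = sum_{j,k} epsilon_{3jk} u_j v_k. Only permutations of (1,2,3) contribute; the two non-zero terms are:
eps_{312} u_1 v_2 = 1 * -3.8 * -4.3 = 16.34
eps_{321} u_2 v_1 = -1 * 5.4 * 5.8 = -31.32
(u x v)_3 = -14.98

-14.98


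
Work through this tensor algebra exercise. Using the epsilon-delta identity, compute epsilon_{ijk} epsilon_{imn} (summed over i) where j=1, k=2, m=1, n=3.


Using the identity: epsilon_{ijk} epsilon_{imn} = delta_{jm} delta_{kn} - delta_{jn} delta_{km}.
delta_{11} = 1
delta_{23} = 0
delta_{13} = 0
delta_{21} = 0
Result = 1 * 0 - 0 * 0 = 0 - 0 = 0

0


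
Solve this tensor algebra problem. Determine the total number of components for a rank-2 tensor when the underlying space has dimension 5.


The number of components of a rank-r tensor in d dimensions is d^r.
Here d = 5 and r = 2.
5^2 = 25

25


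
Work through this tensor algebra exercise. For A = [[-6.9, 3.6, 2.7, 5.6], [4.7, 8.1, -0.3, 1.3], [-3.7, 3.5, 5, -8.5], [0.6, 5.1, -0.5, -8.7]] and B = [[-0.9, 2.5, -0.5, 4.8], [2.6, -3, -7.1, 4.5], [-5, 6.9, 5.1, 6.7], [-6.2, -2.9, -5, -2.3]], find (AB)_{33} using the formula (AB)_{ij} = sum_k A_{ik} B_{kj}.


(AB)_{ij} = sum_k A_{ik} B_{kj}.
For i=3, j=3:
A_{31} * B_{13} = -3.7 * -0.5 = 1.85
A_{32} * B_{23} = 3.5 * -7.1 = -24.85
A_{33} * B_{33} = 5 * 5.1 = 25.5
A_{34} * B_{43} = -8.5 * -5 = 42.5
Sum = 1.85 + -24.85 + 25.5 + 42.5 = 45

45


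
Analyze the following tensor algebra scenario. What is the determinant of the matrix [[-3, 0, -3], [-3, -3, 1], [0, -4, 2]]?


Expanding along the first row, det(A) = a11*M_11 - a12*M_12 + a13*M_13, where M_1j is the (1,j) minor.
Minor M_11 = -3*2 - 1*-4 = -2
Minor M_12 = -3*2 - 1*0 = -6
Minor M_13 = -3*-4 - -3*0 = 12
det = -3*(-2) - 0*(-6) + -3*(12)
    = 6 - 0 + -36
    = -30

-30


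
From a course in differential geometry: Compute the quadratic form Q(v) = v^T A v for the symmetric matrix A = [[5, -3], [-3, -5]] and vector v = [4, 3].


First compute Av:
(Av)_1 = 5*4 + -3*3 = 11
(Av)_2 = -3*4 + -5*3 = -27
Av = [11, -27]
Then v^T (Av) = 4*11 + 3*-27
= 44 + -81 = -37

-37


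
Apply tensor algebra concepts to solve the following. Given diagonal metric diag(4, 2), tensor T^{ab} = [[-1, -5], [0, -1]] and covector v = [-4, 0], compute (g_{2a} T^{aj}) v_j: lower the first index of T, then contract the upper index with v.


Step 1: lower the first index. For a diagonal metric, g_{ia} T^{aj} = g_{ii} T^{ij} (no sum on i).
g_{22} = 2
S_2{}^1 = 2 * T^{21} = 2 * 0 = 0
S_2{}^2 = 2 * T^{22} = 2 * -1 = -2
Step 2: contract S_2{}^j with v_j.
S_2{}^1 * v_1 = 0 * -4 = 0
S_2{}^2 * v_2 = -2 * 0 = 0
Result = 0 + 0 = 0

0


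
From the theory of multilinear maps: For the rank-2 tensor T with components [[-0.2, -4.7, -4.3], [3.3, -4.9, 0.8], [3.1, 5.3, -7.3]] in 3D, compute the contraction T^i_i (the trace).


The contraction (trace) of a rank-2 tensor is the sum of its diagonal elements.
Diagonal entries: A[1,1] = -0.2, A[2,2] = -4.9, A[3,3] = -7.3
Tr(A) = -0.2 + -4.9 + -7.3 = -12.4

-12.4


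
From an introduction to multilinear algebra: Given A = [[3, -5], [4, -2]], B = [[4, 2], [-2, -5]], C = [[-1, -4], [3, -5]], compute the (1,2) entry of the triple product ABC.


(ABC)_{12} = sum_m (AB)_{1m} C_{m2}. First compute row 1 of AB.
(AB)_{11} = 3*4 + -5*-2 = 22
(AB)_{12} = 3*2 + -5*-5 = 31
Now contract with column 2 of C:
(AB)_{11} * C_{12} = 22 * -4 = -88
(AB)_{12} * C_{22} = 31 * -5 = -155
(ABC)_{12} = -88 + -155 = -243

-243


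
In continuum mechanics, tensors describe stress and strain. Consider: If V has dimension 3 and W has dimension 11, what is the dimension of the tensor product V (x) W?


The dimension of a tensor product is the product of dimensions.
dim(V) = 3, dim(W) = 11
dim(V (x) W) = 3 * 11 = 33

33


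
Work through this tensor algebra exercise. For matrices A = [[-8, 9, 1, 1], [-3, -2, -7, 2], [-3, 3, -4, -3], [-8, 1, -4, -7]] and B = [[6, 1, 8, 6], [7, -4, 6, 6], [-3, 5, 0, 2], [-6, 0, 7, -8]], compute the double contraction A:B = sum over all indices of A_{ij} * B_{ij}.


A:B = sum over all i,j of A_{ij} * B_{ij}.
Row 1: -8*6=-48, 9*1=9, 1*8=8, 1*6=6 => row sum = -25
Row 2: -3*7=-21, -2*-4=8, -7*6=-42, 2*6=12 => row sum = -43
Row 3: -3*-3=9, 3*5=15, -4*0=0, -3*2=-6 => row sum = 18
Row 4: -8*-6=48, 1*0=0, -4*7=-28, -7*-8=56 => row sum = 76
Total = -25 + -43 + 18 + 76 = 26

26


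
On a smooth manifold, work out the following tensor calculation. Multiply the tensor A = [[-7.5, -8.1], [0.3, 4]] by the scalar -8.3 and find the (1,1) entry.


Scalar multiplication: (cA)_{ij} = c * A_{ij}.
c = -8.3
A_{11} = -7.5
(cA)_{11} = -8.3 * -7.5 = 62.25

62.25


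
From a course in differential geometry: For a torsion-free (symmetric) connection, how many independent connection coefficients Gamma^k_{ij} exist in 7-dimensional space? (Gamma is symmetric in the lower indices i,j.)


Christoffel symbols Gamma^k_{ij} are symmetric in i,j, so there are d * d(d+1)/2 independent symbols.
d = 7
d(d+1)/2 = 7 * 8 / 2 = 28
Total = 7 * 28 = 196

196


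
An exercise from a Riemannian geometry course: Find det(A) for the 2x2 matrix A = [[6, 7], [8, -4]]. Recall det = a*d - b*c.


For a 2x2 matrix [[a, b], [c, d]], det = a*d - b*c.
a = 6, b = 7, c = 8, d = -4
a*d = 6 * -4 = -24
b*c = 7 * 8 = 56
det = -24 - 56 = -80

-80


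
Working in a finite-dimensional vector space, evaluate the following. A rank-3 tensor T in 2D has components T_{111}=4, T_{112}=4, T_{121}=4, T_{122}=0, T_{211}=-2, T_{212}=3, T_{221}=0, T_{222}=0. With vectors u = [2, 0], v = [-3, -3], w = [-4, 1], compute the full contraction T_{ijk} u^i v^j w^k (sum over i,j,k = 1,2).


S = sum over i,j,k of T_{ijk} u_i v_j w_k. Expanding all 8 terms:
T_{111}*u_1*v_1*w_1 = 4*2*-3*-4 = 96  (running total: 96)
T_{112}*u_1*v_1*w_2 = 4*2*-3*1 = -24  (running total: 72)
T_{121}*u_1*v_2*w_1 = 4*2*-3*-4 = 96  (running total: 168)
T_{122}*u_1*v_2*w_2 = 0*2*-3*1 = 0  (running total: 168)
T_{211}*u_2*v_1*w_1 = -2*0*-3*-4 = 0  (running total: 168)
T_{212}*u_2*v_1*w_2 = 3*0*-3*1 = 0  (running total: 168)
T_{221}*u_2*v_2*w_1 = 0*0*-3*-4 = 0  (running total: 168)
T_{222}*u_2*v_2*w_2 = 0*0*-3*1 = 0  (running total: 168)
S = 168

168


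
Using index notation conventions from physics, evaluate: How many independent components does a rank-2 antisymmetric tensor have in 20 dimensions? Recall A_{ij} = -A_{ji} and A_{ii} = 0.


An antisymmetric rank-2 tensor satisfies A_{ij} = -A_{ji}, so diagonal entries are zero.
The independent components are the upper-triangular entries: C(n, 2) = n(n-1)/2.
n = 20
C(20, 2) = 20 * 19 / 2 = 380 / 2 = 190

190


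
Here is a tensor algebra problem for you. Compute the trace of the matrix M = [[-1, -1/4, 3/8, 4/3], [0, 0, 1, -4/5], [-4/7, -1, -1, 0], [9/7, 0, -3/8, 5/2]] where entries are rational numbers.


The trace is the sum of diagonal entries.
Diagonal: M[1,1] = -1, M[2,2] = 0, M[3,3] = -1, M[4,4] = 5/2
Tr(M) = -1 + 0 + -1 + 5/2
Computing step by step:
After adding M[1,1]: -1
After adding M[2,2]: -1
After adding M[3,3]: -2
After adding M[4,4]: 1/2
Tr(M) = 1/2

1/2


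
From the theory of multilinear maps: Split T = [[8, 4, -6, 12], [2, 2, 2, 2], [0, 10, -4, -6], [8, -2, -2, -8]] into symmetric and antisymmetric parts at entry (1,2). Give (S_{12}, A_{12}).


T_{12} = 4
T_{21} = 2
S_{12} = (4 + 2)/2 = 6/2 = 3
A_{12} = (4 - 2)/2 = 2/2 = 1
Check: S + A = 3 + 1 = 4 = T_{12}.

(3, 1)


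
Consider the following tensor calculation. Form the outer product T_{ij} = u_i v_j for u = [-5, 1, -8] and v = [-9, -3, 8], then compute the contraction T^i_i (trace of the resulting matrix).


The outer product gives T_{ij} = u_i v_j.
The trace (contraction) is Tr(T) = sum_i T_{ii} = sum_i u_i v_i.
Diagonal entries:
T_{11} = u_1 * v_1 = -5 * -9 = 45
T_{22} = u_2 * v_2 = 1 * -3 = -3
T_{33} = u_3 * v_3 = -8 * 8 = -64
Tr(T) = 45 + -3 + -64 = -22

-22


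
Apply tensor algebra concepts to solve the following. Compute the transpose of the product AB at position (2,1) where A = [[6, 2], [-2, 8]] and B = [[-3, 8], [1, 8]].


(AB)^T_{ij} = (AB)_{ji} = sum_k A_{jk} B_{ki}.
For i=2, j=1 we need (AB)_{12}:
A_{11} * B_{12} = 6 * 8 = 48
A_{12} * B_{22} = 2 * 8 = 16
Sum = 48 + 16 = 64

64


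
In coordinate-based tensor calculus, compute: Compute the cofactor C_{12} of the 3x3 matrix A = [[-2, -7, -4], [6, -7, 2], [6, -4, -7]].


To find cofactor C_{12}, delete row 1 and column 2.
The resulting 2x2 submatrix is: [[6, 2], [6, -7]]
Minor M_{12} = 6*-7 - 2*6
  = -42 - 12 = -54
Sign = (-1)^(1+2) = (-1)^3 = -1
Cofactor C_{12} = -1 * -54 = 54

54


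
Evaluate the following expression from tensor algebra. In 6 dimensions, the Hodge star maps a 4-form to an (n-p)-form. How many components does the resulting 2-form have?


The Hodge dual of a p-form on an n-dimensional manifold is an (n-p)-form.
n = 6, p = 4, so dual degree = 6 - 4 = 2
The number of components is C(n, n-p) = C(6, 2) = 15

15


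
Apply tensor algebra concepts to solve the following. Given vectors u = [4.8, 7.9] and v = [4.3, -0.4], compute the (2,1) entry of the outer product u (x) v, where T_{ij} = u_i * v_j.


The outer product entry T_{ij} = u_i * v_j.
We need i=2, j=1.
u_2 = 7.9, v_1 = 4.3
T_{2,1} = 7.9 * 4.3 = 33.97

33.97


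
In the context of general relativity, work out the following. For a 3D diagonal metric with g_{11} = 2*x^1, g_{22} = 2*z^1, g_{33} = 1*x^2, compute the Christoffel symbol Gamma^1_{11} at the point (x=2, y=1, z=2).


For a diagonal metric, Gamma^k_{ij} = (1/2) g^{kk} (dg_{ik}/dx_j + dg_{jk}/dx_i - dg_{ij}/dx_k).
The metric is diagonal, so g_{ab} = 0 for a != b.
At the given point: g_{11} = 4, g_{22} = 4, g_{33} = 4
g^{11} = 1/4
dg_{11}/dx_1 = dg_{11}/dx_1 = 2
dg_{11}/dx_1 = dg_{11}/dx_1 = 2
dg_{11}/dx_1 = dg_{11}/dx_1 = 2
Numerator = 2 + 2 - 2 = 2
Gamma^1_{11} = 2 / (2 * 4) = 1/4

1/4


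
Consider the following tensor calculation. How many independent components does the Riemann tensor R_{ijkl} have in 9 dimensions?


The Riemann tensor in d dimensions has d^2(d^2 - 1)/12 independent components.
d = 9, so d^2 = 81
d^2 - 1 = 80
d^2(d^2 - 1) = 81 * 80 = 6480
Divide by 12: 6480 / 12 = 540

540


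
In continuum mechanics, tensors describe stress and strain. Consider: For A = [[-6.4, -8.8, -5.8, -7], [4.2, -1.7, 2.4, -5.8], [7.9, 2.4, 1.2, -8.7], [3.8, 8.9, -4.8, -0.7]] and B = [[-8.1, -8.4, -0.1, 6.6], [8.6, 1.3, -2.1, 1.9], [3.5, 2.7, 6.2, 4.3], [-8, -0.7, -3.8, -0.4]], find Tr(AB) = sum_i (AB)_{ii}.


Tr(AB) = sum_i (AB)_{ii} where (AB)_{ii} = sum_k A_{ik} B_{ki}.
(AB)_{11} = -6.4*-8.1 + -8.8*8.6 + -5.8*3.5 + -7*-8 = 11.86
(AB)_{22} = 4.2*-8.4 + -1.7*1.3 + 2.4*2.7 + -5.8*-0.7 = -26.95
(AB)_{33} = 7.9*-0.1 + 2.4*-2.1 + 1.2*6.2 + -8.7*-3.8 = 34.67
(AB)_{44} = 3.8*6.6 + 8.9*1.9 + -4.8*4.3 + -0.7*-0.4 = 21.63
Tr(AB) = 11.86 + -26.95 + 34.67 + 21.63 = 41.21

41.21


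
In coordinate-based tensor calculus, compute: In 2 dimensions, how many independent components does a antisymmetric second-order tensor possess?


A antisymmetric rank-2 tensor in d dimensions has d(d-1)/2 independent components.
d = 2
d(d-1)/2 = 2 * 1 / 2 = 2 / 2 = 1

1


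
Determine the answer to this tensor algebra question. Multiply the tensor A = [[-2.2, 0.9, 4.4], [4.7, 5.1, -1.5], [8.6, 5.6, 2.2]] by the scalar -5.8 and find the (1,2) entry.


Scalar multiplication: (cA)_{ij} = c * A_{ij}.
c = -5.8
A_{12} = 0.9
(cA)_{12} = -5.8 * 0.9 = -5.22

-5.22


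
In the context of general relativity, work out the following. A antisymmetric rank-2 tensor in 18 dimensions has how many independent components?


A antisymmetric rank-2 tensor in d dimensions has d(d-1)/2 independent components.
d = 18
d(d-1)/2 = 18 * 17 / 2 = 306 / 2 = 153

153


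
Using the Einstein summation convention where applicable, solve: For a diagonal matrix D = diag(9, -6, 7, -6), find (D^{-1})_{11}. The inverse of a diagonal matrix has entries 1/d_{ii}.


For a diagonal matrix, the inverse has entries (D^{-1})_{ii} = 1/d_{ii}.
The diagonal entries are: d_{11} = 9, d_{22} = -6, d_{33} = 7, d_{44} = -6
We need (D^{-1})_{11} = 1/d_{11} = 1/9 = 1/9

1/9


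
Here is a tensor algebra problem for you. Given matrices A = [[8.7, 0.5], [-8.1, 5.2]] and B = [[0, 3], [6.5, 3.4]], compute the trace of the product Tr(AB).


Tr(AB) = sum_i (AB)_{ii} where (AB)_{ii} = sum_k A_{ik} B_{ki}.
(AB)_{11} = 8.7*0 + 0.5*6.5 = 3.25
(AB)_{22} = -8.1*3 + 5.2*3.4 = -6.62
Tr(AB) = 3.25 + -6.62 = -3.37

-3.37


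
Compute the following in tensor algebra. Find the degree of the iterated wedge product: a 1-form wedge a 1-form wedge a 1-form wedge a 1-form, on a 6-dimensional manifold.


The degree of a wedge product is the sum of the degrees of the individual forms.
Degrees: 1, 1, 1, 1
Total degree = 1 + 1 + 1 + 1 = 4

4


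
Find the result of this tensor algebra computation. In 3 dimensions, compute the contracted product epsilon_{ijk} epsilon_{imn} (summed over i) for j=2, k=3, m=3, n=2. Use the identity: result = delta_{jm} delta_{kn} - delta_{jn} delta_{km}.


Using the identity: epsilon_{ijk} epsilon_{imn} = delta_{jm} delta_{kn} - delta_{jn} delta_{km}.
delta_{23} = 0
delta_{32} = 0
delta_{22} = 1
delta_{33} = 1
Result = 0 * 0 - 1 * 1 = 0 - 1 = -1

-1


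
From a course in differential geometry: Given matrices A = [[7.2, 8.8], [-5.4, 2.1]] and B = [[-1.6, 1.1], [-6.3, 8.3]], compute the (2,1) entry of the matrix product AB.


(AB)_{ij} = sum_k A_{ik} B_{kj}.
For i=2, j=1:
A_{21} * B_{11} = -5.4 * -1.6 = 8.64
A_{22} * B_{21} = 2.1 * -6.3 = -13.23
Sum = 8.64 + -13.23 = -4.59

-4.59


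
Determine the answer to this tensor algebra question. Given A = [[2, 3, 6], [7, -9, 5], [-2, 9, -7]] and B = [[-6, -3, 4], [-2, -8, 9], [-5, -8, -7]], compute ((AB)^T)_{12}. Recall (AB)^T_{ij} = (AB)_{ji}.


(AB)^T_{ij} = (AB)_{ji} = sum_k A_{jk} B_{ki}.
For i=1, j=2 we need (AB)_{21}:
A_{21} * B_{11} = 7 * -6 = -42
A_{22} * B_{21} = -9 * -2 = 18
A_{23} * B_{31} = 5 * -5 = -25
Sum = -42 + 18 + -25 = -49

-49


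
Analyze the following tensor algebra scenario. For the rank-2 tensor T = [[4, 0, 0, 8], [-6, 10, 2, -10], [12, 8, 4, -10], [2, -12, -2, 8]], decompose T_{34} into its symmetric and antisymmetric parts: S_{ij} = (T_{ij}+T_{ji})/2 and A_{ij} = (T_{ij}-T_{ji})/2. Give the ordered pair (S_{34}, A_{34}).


T_{34} = -10
T_{43} = -2
S_{34} = (-10 + -2)/2 = -12/2 = -6
A_{34} = (-10 - -2)/2 = -8/2 = -4
Check: S + A = -6 + -4 = -10 = T_{34}.

(-6, -4)


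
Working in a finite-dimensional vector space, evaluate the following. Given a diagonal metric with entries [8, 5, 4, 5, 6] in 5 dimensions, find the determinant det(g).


For a diagonal metric, the determinant is the product of diagonal entries.
Diagonal entries: 8, 5, 4, 5, 6
det(g) = 8 * 5 * 4 * 5 * 6 = 4800

4800


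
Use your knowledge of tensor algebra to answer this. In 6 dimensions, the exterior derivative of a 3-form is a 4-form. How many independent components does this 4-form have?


The exterior derivative of a p-form is a (p+1)-form.
Its number of independent components is C(n, p+1).
n = 6, p+1 = 4
C(6, 4) = 15

15


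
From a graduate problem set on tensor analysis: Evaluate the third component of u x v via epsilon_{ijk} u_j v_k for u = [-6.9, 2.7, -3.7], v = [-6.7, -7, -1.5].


(u x v)_3 = sum_{j,k} epsilon_{3jk} u_j v_k. Only permutations of (1,2,3) contribute; the two non-zero terms are:
eps_{312} u_1 v_2 = 1 * -6.9 * -7 = 48.3
eps_{321} u_2 v_1 = -1 * 2.7 * -6.7 = 18.09
(u x v)_3 = 66.39

66.39


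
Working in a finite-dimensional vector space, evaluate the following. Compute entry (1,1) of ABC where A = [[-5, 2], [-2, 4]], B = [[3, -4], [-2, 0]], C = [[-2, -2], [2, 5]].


(ABC)_{11} = sum_m (AB)_{1m} C_{m1}. First compute row 1 of AB.
(AB)_{11} = -5*3 + 2*-2 = -19
(AB)_{12} = -5*-4 + 2*0 = 20
Now contract with column 1 of C:
(AB)_{11} * C_{11} = -19 * -2 = 38
(AB)_{12} * C_{21} = 20 * 2 = 40
(ABC)_{11} = 38 + 40 = 78

78


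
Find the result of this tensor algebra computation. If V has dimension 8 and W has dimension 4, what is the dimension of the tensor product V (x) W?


The dimension of a tensor product is the product of dimensions.
dim(V) = 8, dim(W) = 4
dim(V (x) W) = 8 * 4 = 32

32


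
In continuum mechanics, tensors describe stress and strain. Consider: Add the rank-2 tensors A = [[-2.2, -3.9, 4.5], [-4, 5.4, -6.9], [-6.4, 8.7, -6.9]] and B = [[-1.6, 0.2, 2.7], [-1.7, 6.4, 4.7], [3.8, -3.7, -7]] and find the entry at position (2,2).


Tensor addition is component-wise: (A + B)_{ij} = A_{ij} + B_{ij}.
A_{22} = 5.4
B_{22} = 6.4
(A + B)_{22} = 5.4 + 6.4 = 11.8

11.8


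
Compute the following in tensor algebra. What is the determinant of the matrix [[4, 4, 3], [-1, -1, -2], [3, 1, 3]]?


Expanding along the first row, det(A) = a11*M_11 - a12*M_12 + a13*M_13, where M_1j is the (1,j) minor.
Minor M_11 = -1*3 - -2*1 = -1
Minor M_12 = -1*3 - -2*3 = 3
Minor M_13 = -1*1 - -1*3 = 2
det = 4*(-1) - 4*(3) + 3*(2)
    = -4 - 12 + 6
    = -10

-10


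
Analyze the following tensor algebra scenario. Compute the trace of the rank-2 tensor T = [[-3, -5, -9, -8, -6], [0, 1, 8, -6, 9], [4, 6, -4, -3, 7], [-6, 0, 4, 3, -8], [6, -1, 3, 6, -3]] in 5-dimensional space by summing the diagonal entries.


The contraction (trace) of a rank-2 tensor is the sum of its diagonal elements.
Diagonal entries: A[1,1] = -3, A[2,2] = 1, A[3,3] = -4, A[4,4] = 3, A[5,5] = -3
Tr(A) = -3 + 1 + -4 + 3 + -3 = -6

-6


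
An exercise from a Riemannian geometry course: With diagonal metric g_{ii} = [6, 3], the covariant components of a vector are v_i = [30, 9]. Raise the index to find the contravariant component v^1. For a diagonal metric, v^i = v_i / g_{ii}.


To raise an index with a diagonal metric: v^i = v_i / g_{ii}.
For index 1: v_1 = 30, g_{11} = 6
v^1 = 30 / 6 = 5

5


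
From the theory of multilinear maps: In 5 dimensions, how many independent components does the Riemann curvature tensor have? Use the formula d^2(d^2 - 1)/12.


The Riemann tensor in d dimensions has d^2(d^2 - 1)/12 independent components.
d = 5, so d^2 = 25
d^2 - 1 = 24
d^2(d^2 - 1) = 25 * 24 = 600
Divide by 12: 600 / 12 = 50

50


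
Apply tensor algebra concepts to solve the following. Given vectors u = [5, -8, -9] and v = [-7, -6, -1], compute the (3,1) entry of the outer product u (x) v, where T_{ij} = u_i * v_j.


The outer product entry T_{ij} = u_i * v_j.
We need i=3, j=1.
u_3 = -9, v_1 = -7
T_{3,1} = -9 * -7 = 63

63


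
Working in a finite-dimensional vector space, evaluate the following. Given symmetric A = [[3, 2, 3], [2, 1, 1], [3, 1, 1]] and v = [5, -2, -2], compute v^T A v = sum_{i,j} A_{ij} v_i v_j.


First compute Av:
(Av)_1 = 3*5 + 2*-2 + 3*-2 = 5
(Av)_2 = 2*5 + 1*-2 + 1*-2 = 6
(Av)_3 = 3*5 + 1*-2 + 1*-2 = 11
Av = [5, 6, 11]
Then v^T (Av) = 5*5 + -2*6 + -2*11
= 25 + -12 + -22 = -9

-9


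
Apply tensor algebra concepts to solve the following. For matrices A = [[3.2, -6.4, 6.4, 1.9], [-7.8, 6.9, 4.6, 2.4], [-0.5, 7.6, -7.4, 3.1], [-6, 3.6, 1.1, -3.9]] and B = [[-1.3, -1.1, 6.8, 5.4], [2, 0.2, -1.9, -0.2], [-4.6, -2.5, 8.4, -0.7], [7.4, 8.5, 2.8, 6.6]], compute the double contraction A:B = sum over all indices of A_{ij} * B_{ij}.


A:B = sum over all i,j of A_{ij} * B_{ij}.
Row 1: 3.2*-1.3=-4.16, -6.4*-1.1=7.04, 6.4*6.8=43.52, 1.9*5.4=10.26 => row sum = 56.66
Row 2: -7.8*2=-15.6, 6.9*0.2=1.38, 4.6*-1.9=-8.74, 2.4*-0.2=-0.48 => row sum = -23.44
Row 3: -0.5*-4.6=2.3, 7.6*-2.5=-19, -7.4*8.4=-62.16, 3.1*-0.7=-2.17 => row sum = -81.03
Row 4: -6*7.4=-44.4, 3.6*8.5=30.6, 1.1*2.8=3.08, -3.9*6.6=-25.74 => row sum = -36.46
Total = 56.66 + -23.44 + -81.03 + -36.46 = -84.27

-84.27


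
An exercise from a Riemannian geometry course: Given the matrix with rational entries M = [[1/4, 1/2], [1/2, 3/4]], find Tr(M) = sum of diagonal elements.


The trace is the sum of diagonal entries.
Diagonal: M[1,1] = 1/4, M[2,2] = 3/4
Tr(M) = 1/4 + 3/4
Computing step by step:
After adding M[1,1]: 1/4
After adding M[2,2]: 1
Tr(M) = 1

1


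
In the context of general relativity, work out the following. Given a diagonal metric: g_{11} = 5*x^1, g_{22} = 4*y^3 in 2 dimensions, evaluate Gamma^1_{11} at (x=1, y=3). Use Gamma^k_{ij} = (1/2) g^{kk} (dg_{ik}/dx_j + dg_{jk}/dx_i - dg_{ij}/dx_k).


For a diagonal metric, Gamma^k_{ij} = (1/2) g^{kk} (dg_{ik}/dx_j + dg_{jk}/dx_i - dg_{ij}/dx_k).
The metric is diagonal, so g_{ab} = 0 for a != b.
At the given point: g_{11} = 5, g_{22} = 108
g^{11} = 1/5
dg_{11}/dx_1 = dg_{11}/dx_1 = 5
dg_{11}/dx_1 = dg_{11}/dx_1 = 5
dg_{11}/dx_1 = dg_{11}/dx_1 = 5
Numerator = 5 + 5 - 5 = 5
Gamma^1_{11} = 5 / (2 * 5) = 1/2

1/2


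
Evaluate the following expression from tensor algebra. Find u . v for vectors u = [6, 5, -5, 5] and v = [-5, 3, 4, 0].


The inner product u . v = sum of u_i * v_i.
Term-by-term: 6 * -5, 5 * 3, -5 * 4, 5 * 0
Products: -30, 15, -20, 0
Sum = -30 + 15 + -20 + 0 = -35

-35


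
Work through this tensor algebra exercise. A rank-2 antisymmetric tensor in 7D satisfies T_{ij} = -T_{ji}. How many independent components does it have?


An antisymmetric rank-2 tensor satisfies A_{ij} = -A_{ji}, so diagonal entries are zero.
The independent components are the upper-triangular entries: C(n, 2) = n(n-1)/2.
n = 7
C(7, 2) = 7 * 6 / 2 = 42 / 2 = 21

21
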